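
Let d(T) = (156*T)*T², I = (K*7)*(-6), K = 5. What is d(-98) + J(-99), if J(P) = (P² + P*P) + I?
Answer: -146806560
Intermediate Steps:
I = -210 (I = (5*7)*(-6) = 35*(-6) = -210)
J(P) = -210 + 2*P² (J(P) = (P² + P*P) - 210 = (P² + P²) - 210 = 2*P² - 210 = -210 + 2*P²)
d(T) = 156*T³
d(-98) + J(-99) = 156*(-98)³ + (-210 + 2*(-99)²) = 156*(-941192) + (-210 + 2*9801) = -146825952 + (-210 + 19602) = -146825952 + 19392 = -146806560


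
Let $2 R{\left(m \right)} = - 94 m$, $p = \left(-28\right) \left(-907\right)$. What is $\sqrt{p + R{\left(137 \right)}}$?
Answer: $\sqrt{18957} \approx 137.68$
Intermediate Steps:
$p = 25396$
$R{\left(m \right)} = - 47 m$ ($R{\left(m \right)} = \frac{\left(-94\right) m}{2} = - 47 m$)
$\sqrt{p + R{\left(137 \right)}} = \sqrt{25396 - 6439} = \sqrt{18957}$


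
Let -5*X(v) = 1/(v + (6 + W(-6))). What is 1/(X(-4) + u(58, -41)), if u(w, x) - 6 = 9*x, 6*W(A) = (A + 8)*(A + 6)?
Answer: -10/3631 ≈ -0.0027541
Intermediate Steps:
W(A) = (6 + A)*(8 + A)/6 (W(A) = ((A + 8)*(A + 6))/6 = ((8 + A)*(6 + A))/6 = ((6 + A)*(8 + A))/6 = (6 + A)*(8 + A)/6)
u(w, x) = 6 + 9*x
X(v) = -1/(5*(6 + v)) (X(v) = -1/(5*(v + (6 + (8 + (⅙)*(-6)² + (7/3)*(-6))))) = -1/(5*(v + (6 + (8 + (⅙)*36 - 14)))) = -1/(5*(v + (6 + (8 + 6 - 14)))) = -1/(5*(v + (6 + 0))) = -1/(5*(v + 6)) = -1/(5*(6 + v)))
1/(X(-4) + u(58, -41)) = 1/(-1/(30 + 5*(-4)) + (6 + 9*(-41))) = 1/(-1/(30 - 20) + (6 - 369)) = 1/(-1/10 - 363) = 1/(-1*⅒ - 363) = 1/(-⅒ - 363) = 1/(-3631/10) = -10/3631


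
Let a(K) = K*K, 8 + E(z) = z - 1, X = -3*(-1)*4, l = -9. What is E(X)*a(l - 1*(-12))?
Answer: 27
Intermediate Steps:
X = 12 (X = 3*4 = 12)
E(z) = -9 + z (E(z) = -8 + (z - 1) = -8 + (-1 + z) = -9 + z)
a(K) = K²
E(X)*a(l - 1*(-12)) = (-9 + 12)*(-9 - 1*(-12))² = 3*(-9 + 12)² = 3*3² = 3*9 = 27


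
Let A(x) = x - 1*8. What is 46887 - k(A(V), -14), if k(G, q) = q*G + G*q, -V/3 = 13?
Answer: 45571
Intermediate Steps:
V = -39 (V = -3*13 = -39)
A(x) = -8 + x (A(x) = x - 8 = -8 + x)
k(G, q) = 2*G*q (k(G, q) = G*q + G*q = 2*G*q)
46887 - k(A(V), -14) = 46887 - 2*(-8 - 39)*(-14) = 46887 - 2*(-47)*(-14) = 46887 - 1*1316 = 46887 - 1316 = 45571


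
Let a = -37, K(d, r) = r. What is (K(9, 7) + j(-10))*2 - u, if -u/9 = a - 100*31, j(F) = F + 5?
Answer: -28229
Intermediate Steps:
j(F) = 5 + F
u = 28233 (u = -9*(-37 - 100*31) = -9*(-37 - 3100) = -9*(-3137) = 28233)
(K(9, 7) + j(-10))*2 - u = (7 + (5 - 10))*2 - 1*28233 = (7 - 5)*2 - 28233 = 2*2 - 28233 = 4 - 28233 = -28229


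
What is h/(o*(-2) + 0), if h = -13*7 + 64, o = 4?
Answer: 27/8 ≈ 3.3750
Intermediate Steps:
h = -27 (h = -91 + 64 = -27)
h/(o*(-2) + 0) = -27/(4*(-2) + 0) = -27/(-8 + 0) = -27/(-8) = -27*(-1/8) = 27/8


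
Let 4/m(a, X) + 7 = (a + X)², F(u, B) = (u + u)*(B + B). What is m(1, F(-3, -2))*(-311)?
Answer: -622/309 ≈ -2.0129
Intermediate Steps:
F(u, B) = 4*B*u (F(u, B) = (2*u)*(2*B) = 4*B*u)
m(a, X) = 4/(-7 + (X + a)²) (m(a, X) = 4/(-7 + (a + X)²) = 4/(-7 + (X + a)²))
m(1, F(-3, -2))*(-311) = (4/(-7 + (4*(-2)*(-3) + 1)²))*(-311) = (4/(-7 + (24 + 1)²))*(-311) = (4/(-7 + 25²))*(-311) = (4/(-7 + 625))*(-311) = (4/618)*(-311) = (4*(1/618))*(-311) = (2/309)*(-311) = -622/309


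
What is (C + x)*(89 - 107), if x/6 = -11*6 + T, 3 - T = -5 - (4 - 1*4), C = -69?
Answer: 7506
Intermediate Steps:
T = 8 (T = 3 - (-5 - (4 - 1*4)) = 3 - (-5 - (4 - 4)) = 3 - (-5 - 1*0) = 3 - (-5 + 0) = 3 - 1*(-5) = 3 + 5 = 8)
x = -348 (x = 6*(-11*6 + 8) = 6*(-66 + 8) = 6*(-58) = -348)
(C + x)*(89 - 107) = (-69 - 348)*(89 - 107) = -417*(-18) = 7506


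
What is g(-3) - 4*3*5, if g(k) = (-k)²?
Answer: -51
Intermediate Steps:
g(k) = k²
g(-3) - 4*3*5 = (-3)² - 4*3*5 = 9 - 12*5 = 9 - 60 = -51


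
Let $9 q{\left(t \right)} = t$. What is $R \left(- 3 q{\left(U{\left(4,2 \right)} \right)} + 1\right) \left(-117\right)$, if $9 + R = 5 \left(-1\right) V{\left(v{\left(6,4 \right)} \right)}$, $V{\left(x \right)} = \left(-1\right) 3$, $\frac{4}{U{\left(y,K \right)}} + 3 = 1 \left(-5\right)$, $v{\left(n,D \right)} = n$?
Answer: $-819$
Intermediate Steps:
$U{\left(y,K \right)} = - \frac{1}{2}$ ($U{\left(y,K \right)} = \frac{4}{-3 + 1 \left(-5\right)} = \frac{4}{-3 - 5} = \frac{4}{-8} = 4 \left(- \frac{1}{8}\right) = - \frac{1}{2}$)
$V{\left(x \right)} = -3$
$q{\left(t \right)} = \frac{t}{9}$
$R = 6$ ($R = -9 + 5 \left(-1\right) \left(-3\right) = -9 - -15 = -9 + 15 = 6$)
$R \left(- 3 q{\left(U{\left(4,2 \right)} \right)} + 1\right) \left(-117\right) = 6 \left(- 3 \cdot \frac{1}{9} \left(- \frac{1}{2}\right) + 1\right) \left(-117\right) = 6 \left(\left(-3\right) \left(- \frac{1}{18}\right) + 1\right) \left(-117\right) = 6 \left(\frac{1}{6} + 1\right) \left(-117\right) = 6 \cdot \frac{7}{6} \left(-117\right) = 7 \left(-117\right) = -819$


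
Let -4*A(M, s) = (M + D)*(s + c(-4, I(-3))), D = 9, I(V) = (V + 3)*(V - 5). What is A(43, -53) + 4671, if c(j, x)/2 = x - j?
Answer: 5256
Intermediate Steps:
I(V) = (-5 + V)*(3 + V) (I(V) = (3 + V)*(-5 + V) = (-5 + V)*(3 + V))
c(j, x) = -2*j + 2*x (c(j, x) = 2*(x - j) = -2*j + 2*x)
A(M, s) = -(8 + s)*(9 + M)/4 (A(M, s) = -(M + 9)*(s + (-2*(-4) + 2*(-15 + (-3)² - 2*(-3))))/4 = -(9 + M)*(s + (8 + 2*(-15 + 9 + 6)))/4 = -(9 + M)*(s + (8 + 2*0))/4 = -(9 + M)*(s + (8 + 0))/4 = -(9 + M)*(s + 8)/4 = -(9 + M)*(8 + s)/4 = -(8 + s)*(9 + M)/4)
A(43, -53) + 4671 = (-18 - 2*43 - 9/4*(-53) - ¼*43*(-53)) + 4671 = (-18 - 86 + 477/4 + 2279/4) + 4671 = 585 + 4671 = 5256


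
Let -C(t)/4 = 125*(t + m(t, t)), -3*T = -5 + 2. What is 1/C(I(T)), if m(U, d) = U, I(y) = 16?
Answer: -1/16000 ≈ -6.2500e-5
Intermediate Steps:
T = 1 (T = -(-5 + 2)/3 = -⅓*(-3) = 1)
C(t) = -1000*t (C(t) = -500*(t + t) = -500*2*t = -1000*t)
1/C(I(T)) = 1/(-1000*16) = 1/(-16000) = -1/16000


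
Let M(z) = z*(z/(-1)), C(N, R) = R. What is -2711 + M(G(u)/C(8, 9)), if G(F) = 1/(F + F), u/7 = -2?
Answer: -172159345/63504 ≈ -2711.0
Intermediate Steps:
u = -14 (u = 7*(-2) = -14)
G(F) = 1/(2*F)
M(z) = -z**2 (M(z) = z*(z*(-1)) = z*(-z) = -z**2)
-2711 + M(G(u)/C(8, 9)) = -2711 - (((1/2)/(-14))/9)**2 = -2711 - (((1/2)*(-1/14))*(1/9))**2 = -2711 - (-1/28*1/9)**2 = -2711 - (-1/252)**2 = -2711 - 1*1/63504 = -2711 - 1/63504 = -172159345/63504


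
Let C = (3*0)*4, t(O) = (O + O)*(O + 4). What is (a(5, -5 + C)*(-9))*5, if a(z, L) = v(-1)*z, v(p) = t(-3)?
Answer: 1350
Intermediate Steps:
t(O) = 2*O*(4 + O) (t(O) = (2*O)*(4 + O) = 2*O*(4 + O))
v(p) = -6 (v(p) = 2*(-3)*(4 - 3) = 2*(-3)*1 = -6)
C = 0 (C = 0*4 = 0)
a(z, L) = -6*z
(a(5, -5 + C)*(-9))*5 = (-6*5*(-9))*5 = -30*(-9)*5 = 270*5 = 1350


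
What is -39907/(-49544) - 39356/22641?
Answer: -1046319277/1121725704 ≈ -0.93278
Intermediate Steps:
-39907/(-49544) - 39356/22641 = -39907*(-1/49544) - 39356*1/22641 = 39907/49544 - 39356/22641 = -1046319277/1121725704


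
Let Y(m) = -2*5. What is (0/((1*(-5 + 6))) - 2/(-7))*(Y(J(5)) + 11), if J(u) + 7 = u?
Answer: 2/7 ≈ 0.28571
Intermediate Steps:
J(u) = -7 + u
Y(m) = -10
(0/((1*(-5 + 6))) - 2/(-7))*(Y(J(5)) + 11) = (0/((1*(-5 + 6))) - 2/(-7))*(-10 + 11) = (0/((1*1)) - 2*(-⅐))*1 = (0/1 + 2/7)*1 = (0*1 + 2/7)*1 = (0 + 2/7)*1 = (2/7)*1 = 2/7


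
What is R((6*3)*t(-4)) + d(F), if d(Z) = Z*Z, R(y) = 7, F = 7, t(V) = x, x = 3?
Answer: 56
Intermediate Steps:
t(V) = 3
d(Z) = Z²
R((6*3)*t(-4)) + d(F) = 7 + 7² = 7 + 49 = 56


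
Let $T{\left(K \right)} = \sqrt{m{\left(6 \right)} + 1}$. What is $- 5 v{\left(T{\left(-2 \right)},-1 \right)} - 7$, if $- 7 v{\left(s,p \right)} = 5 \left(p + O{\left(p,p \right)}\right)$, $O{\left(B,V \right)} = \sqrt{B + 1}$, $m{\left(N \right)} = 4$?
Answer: $- \frac{74}{7} \approx -10.571$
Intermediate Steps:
$O{\left(B,V \right)} = \sqrt{1 + B}$
$T{\left(K \right)} = \sqrt{5}$ ($T{\left(K \right)} = \sqrt{4 + 1} = \sqrt{5}$)
$v{\left(s,p \right)} = - \frac{5 p}{7} - \frac{5 \sqrt{1 + p}}{7}$ ($v{\left(s,p \right)} = - \frac{5 \left(p + \sqrt{1 + p}\right)}{7} = - \frac{5 p + 5 \sqrt{1 + p}}{7} = - \frac{5 p}{7} - \frac{5 \sqrt{1 + p}}{7}$)
$- 5 v{\left(T{\left(-2 \right)},-1 \right)} - 7 = - 5 \left(\left(- \frac{5}{7}\right) \left(-1\right) - \frac{5 \sqrt{1 - 1}}{7}\right) - 7 = - 5 \left(\frac{5}{7} - \frac{5 \sqrt{0}}{7}\right) - 7 = - 5 \left(\frac{5}{7} - 0\right) - 7 = - 5 \left(\frac{5}{7} + 0\right) - 7 = \left(-5\right) \frac{5}{7} - 7 = - \frac{25}{7} - 7 = - \frac{74}{7}$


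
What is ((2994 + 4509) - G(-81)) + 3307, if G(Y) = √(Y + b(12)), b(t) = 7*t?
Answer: 10810 - √3 ≈ 10808.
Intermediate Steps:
G(Y) = √(84 + Y) (G(Y) = √(Y + 7*12) = √(Y + 84) = √(84 + Y))
((2994 + 4509) - G(-81)) + 3307 = ((2994 + 4509) - √(84 - 81)) + 3307 = (7503 - √3) + 3307 = 10810 - √3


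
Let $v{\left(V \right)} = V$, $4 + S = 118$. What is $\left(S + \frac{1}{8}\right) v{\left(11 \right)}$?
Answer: $\frac{10043}{8} \approx 1255.4$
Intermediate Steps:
$S = 114$ ($S = -4 + 118 = 114$)
$\left(S + \frac{1}{8}\right) v{\left(11 \right)} = \left(114 + \frac{1}{8}\right) 11 = \frac{913}{8} \cdot 11 = \frac{10043}{8}$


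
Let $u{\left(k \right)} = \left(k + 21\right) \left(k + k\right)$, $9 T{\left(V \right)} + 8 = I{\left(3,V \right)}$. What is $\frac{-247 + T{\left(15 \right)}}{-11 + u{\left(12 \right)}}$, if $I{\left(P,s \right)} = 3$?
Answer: $- \frac{2228}{7029} \approx -0.31697$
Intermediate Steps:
$T{\left(V \right)} = - \frac{5}{9}$ ($T{\left(V \right)} = - \frac{8}{9} + \frac{1}{9} \cdot 3 = - \frac{8}{9} + \frac{1}{3} = - \frac{5}{9}$)
$u{\left(k \right)} = 2 k \left(21 + k\right)$ ($u{\left(k \right)} = \left(21 + k\right) 2 k = 2 k \left(21 + k\right)$)
$\frac{-247 + T{\left(15 \right)}}{-11 + u{\left(12 \right)}} = \frac{-247 - \frac{5}{9}}{-11 + 2 \cdot 12 \left(21 + 12\right)} = - \frac{2228}{9 \left(-11 + 2 \cdot 12 \cdot 33\right)} = - \frac{2228}{9 \left(-11 + 792\right)} = - \frac{2228}{9 \cdot 781} = \left(- \frac{2228}{9}\right) \frac{1}{781} = - \frac{2228}{7029}$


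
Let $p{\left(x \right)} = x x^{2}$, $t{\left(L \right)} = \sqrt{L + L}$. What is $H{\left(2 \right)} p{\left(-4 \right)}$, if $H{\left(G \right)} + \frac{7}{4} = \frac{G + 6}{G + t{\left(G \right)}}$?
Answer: $-16$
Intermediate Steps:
$t{\left(L \right)} = \sqrt{2} \sqrt{L}$ ($t{\left(L \right)} = \sqrt{2 L} = \sqrt{2} \sqrt{L}$)
$p{\left(x \right)} = x^{3}$
$H{\left(G \right)} = - \frac{7}{4} + \frac{6 + G}{G + \sqrt{2} \sqrt{G}}$ ($H{\left(G \right)} = - \frac{7}{4} + \frac{G + 6}{G + \sqrt{2} \sqrt{G}} = - \frac{7}{4} + \frac{6 + G}{G + \sqrt{2} \sqrt{G}}$)
$H{\left(2 \right)} p{\left(-4 \right)} = \frac{24 - 6 - 7 \sqrt{2} \sqrt{2}}{4 \left(2 + \sqrt{2} \sqrt{2}\right)} \left(-4\right)^{3} = \frac{24 - 6 - 14}{4 \left(2 + 2\right)} \left(-64\right) = \frac{1}{4} \cdot \frac{1}{4} \cdot 4 \left(-64\right) = \frac{1}{4} \left(-64\right) = -16$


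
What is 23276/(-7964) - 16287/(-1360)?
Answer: 2228507/246160 ≈ 9.0531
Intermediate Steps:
23276/(-7964) - 16287/(-1360) = 23276*(-1/7964) - 16287*(-1/1360) = -529/181 + 16287/1360 = 2228507/246160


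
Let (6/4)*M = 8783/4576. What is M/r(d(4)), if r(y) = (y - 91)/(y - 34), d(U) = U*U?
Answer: 8783/28600 ≈ 0.30710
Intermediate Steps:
d(U) = U²
r(y) = (-91 + y)/(-34 + y)
M = 8783/6864 (M = 2*(8783/4576)/3 = 2*(8783*(1/4576))/3 = (⅔)*(8783/4576) = 8783/6864 ≈ 1.2796)
M/r(d(4)) = 8783/(6864*(((-91 + 4²)/(-34 + 4²)))) = 8783/(6864*(((-91 + 16)/(-34 + 16)))) = 8783/(6864*((-75/(-18)))) = 8783/(6864*((-1/18*(-75)))) = 8783/(6864*(25/6)) = (8783/6864)*(6/25) = 8783/28600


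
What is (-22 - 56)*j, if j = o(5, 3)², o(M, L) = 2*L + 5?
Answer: -9438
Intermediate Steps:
o(M, L) = 5 + 2*L
j = 121 (j = (5 + 2*3)² = (5 + 6)² = 11² = 121)
(-22 - 56)*j = (-22 - 56)*121 = -78*121 = -9438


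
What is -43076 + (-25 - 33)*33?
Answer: -44990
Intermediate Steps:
-43076 + (-25 - 33)*33 = -43076 - 58*33 = -43076 - 1914 = -44990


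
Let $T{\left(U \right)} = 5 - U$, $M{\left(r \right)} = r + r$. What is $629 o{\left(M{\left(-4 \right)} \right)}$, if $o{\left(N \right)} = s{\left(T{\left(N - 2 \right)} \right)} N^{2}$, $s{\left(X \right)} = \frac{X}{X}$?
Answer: $40256$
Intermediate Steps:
$M{\left(r \right)} = 2 r$
$s{\left(X \right)} = 1$
$o{\left(N \right)} = N^{2}$ ($o{\left(N \right)} = 1 N^{2} = N^{2}$)
$629 o{\left(M{\left(-4 \right)} \right)} = 629 \left(2 \left(-4\right)\right)^{2} = 629 \left(-8\right)^{2} = 629 \cdot 64 = 40256$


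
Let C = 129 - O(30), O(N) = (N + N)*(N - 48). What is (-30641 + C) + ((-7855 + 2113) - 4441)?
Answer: -39615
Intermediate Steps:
O(N) = 2*N*(-48 + N) (O(N) = (2*N)*(-48 + N) = 2*N*(-48 + N))
C = 1209 (C = 129 - 2*30*(-48 + 30) = 129 - 2*30*(-18) = 129 - 1*(-1080) = 129 + 1080 = 1209)
(-30641 + C) + ((-7855 + 2113) - 4441) = (-30641 + 1209) + ((-7855 + 2113) - 4441) = -29432 + (-5742 - 4441) = -29432 - 10183 = -39615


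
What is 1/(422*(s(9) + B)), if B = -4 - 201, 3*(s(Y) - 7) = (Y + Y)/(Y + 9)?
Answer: -3/250246 ≈ -1.1988e-5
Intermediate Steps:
s(Y) = 7 + 2*Y/(3*(9 + Y)) (s(Y) = 7 + ((Y + Y)/(Y + 9))/3 = 7 + ((2*Y)/(9 + Y))/3 = 7 + (2*Y/(9 + Y))/3 = 7 + 2*Y/(3*(9 + Y)))
B = -205
1/(422*(s(9) + B)) = 1/(422*((189 + 23*9)/(3*(9 + 9)) - 205)) = 1/(422*((⅓)*(189 + 207)/18 - 205)) = 1/(422*((⅓)*(1/18)*396 - 205)) = 1/(422*(22/3 - 205)) = 1/(422*(-593/3)) = 1/(-250246/3) = -3/250246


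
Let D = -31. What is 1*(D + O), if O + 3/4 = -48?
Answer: -319/4 ≈ -79.750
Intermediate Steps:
O = -195/4 (O = -3/4 - 48 = -195/4 ≈ -48.750)
1*(D + O) = 1*(-31 - 195/4) = 1*(-319/4) = -319/4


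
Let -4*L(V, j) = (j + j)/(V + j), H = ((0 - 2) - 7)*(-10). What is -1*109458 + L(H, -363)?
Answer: -19921477/182 ≈ -1.0946e+5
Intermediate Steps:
H = 90 (H = (-2 - 7)*(-10) = -9*(-10) = 90)
L(V, j) = -j/(2*(V + j)) (L(V, j) = -(j + j)/(4*(V + j)) = -2*j/(4*(V + j)) = -j/(2*(V + j)))
-1*109458 + L(H, -363) = -1*109458 - 1*(-363)/(2*90 + 2*(-363)) = -109458 - 1*(-363)/(180 - 726) = -109458 - 1*(-363)/(-546) = -109458 - 1*(-363)*(-1/546) = -109458 - 121/182 = -19921477/182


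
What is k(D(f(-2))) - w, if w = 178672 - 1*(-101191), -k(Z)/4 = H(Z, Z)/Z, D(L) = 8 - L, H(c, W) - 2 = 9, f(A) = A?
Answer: -1399337/5 ≈ -2.7987e+5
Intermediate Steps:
H(c, W) = 11 (H(c, W) = 2 + 9 = 11)
k(Z) = -44/Z
w = 279863 (w = 178672 + 101191 = 279863)
k(D(f(-2))) - w = -44/(8 - 1*(-2)) - 1*279863 = -44/(8 + 2) - 279863 = -44/10 - 279863 = -44*⅒ - 279863 = -22/5 - 279863 = -1399337/5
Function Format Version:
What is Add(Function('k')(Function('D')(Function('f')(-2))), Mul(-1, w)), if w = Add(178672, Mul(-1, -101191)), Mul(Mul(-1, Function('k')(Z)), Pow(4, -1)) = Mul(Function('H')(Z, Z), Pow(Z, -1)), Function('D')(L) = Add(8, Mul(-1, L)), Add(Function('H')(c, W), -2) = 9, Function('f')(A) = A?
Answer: Rational(-1399337, 5) ≈ -2.7987e+5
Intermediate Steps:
Function('H')(c, W) = 11 (Function('H')(c, W) = Add(2, 9) = 11)
Function('k')(Z) = Mul(-44, Pow(Z, -1)) (Function('k')(Z) = Mul(-4, Mul(11, Pow(Z, -1))) = Mul(-44, Pow(Z, -1)))
w = 279863 (w = Add(178672, 101191) = 279863)
Add(Function('k')(Function('D')(Function('f')(-2))), Mul(-1, w)) = Add(Mul(-44, Pow(Add(8, Mul(-1, -2)), -1)), Mul(-1, 279863)) = Add(Mul(-44, Pow(Add(8, 2), -1)), -279863) = Add(Mul(-44, Pow(10, -1)), -279863) = Add(Mul(-44, Rational(1, 10)), -279863) = Add(Rational(-22, 5), -279863) = Rational(-1399337, 5)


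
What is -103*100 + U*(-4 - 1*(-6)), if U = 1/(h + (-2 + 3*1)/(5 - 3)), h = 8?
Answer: -175096/17 ≈ -10300.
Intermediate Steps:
U = 2/17 (U = 1/(8 + (-2 + 3*1)/(5 - 3)) = 1/(8 + (-2 + 3)/2) = 1/(8 + 1*(½)) = 1/(8 + ½) = 1/(17/2) = 2/17 ≈ 0.11765)
-103*100 + U*(-4 - 1*(-6)) = -103*100 + 2*(-4 - 1*(-6))/17 = -10300 + 2*(-4 + 6)/17 = -10300 + (2/17)*2 = -10300 + 4/17 = -175096/17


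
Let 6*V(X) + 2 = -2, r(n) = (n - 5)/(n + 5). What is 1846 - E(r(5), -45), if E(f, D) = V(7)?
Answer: 5540/3 ≈ 1846.7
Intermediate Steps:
r(n) = (-5 + n)/(5 + n)
V(X) = -⅔ (V(X) = -⅓ + (⅙)*(-2) = -⅓ - ⅓ = -⅔)
E(f, D) = -⅔
1846 - E(r(5), -45) = 1846 - 1*(-⅔) = 1846 + ⅔ = 5540/3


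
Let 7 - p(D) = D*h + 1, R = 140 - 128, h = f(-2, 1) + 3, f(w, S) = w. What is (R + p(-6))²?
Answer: 576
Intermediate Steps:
h = 1 (h = -2 + 3 = 1)
R = 12
p(D) = 6 - D (p(D) = 7 - (D*1 + 1) = 7 - (D + 1) = 7 - (1 + D) = 7 + (-1 - D) = 6 - D)
(R + p(-6))² = (12 + (6 - 1*(-6)))² = (12 + (6 + 6))² = (12 + 12)² = 24² = 576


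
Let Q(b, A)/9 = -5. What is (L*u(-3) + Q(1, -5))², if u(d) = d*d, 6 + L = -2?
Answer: 13689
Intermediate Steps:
L = -8 (L = -6 - 2 = -8)
Q(b, A) = -45 (Q(b, A) = 9*(-5) = -45)
u(d) = d²
(L*u(-3) + Q(1, -5))² = (-8*(-3)² - 45)² = (-8*9 - 45)² = (-72 - 45)² = (-117)² = 13689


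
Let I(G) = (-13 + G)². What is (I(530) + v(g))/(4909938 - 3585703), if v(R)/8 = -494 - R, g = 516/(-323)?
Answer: 85061979/427727905 ≈ 0.19887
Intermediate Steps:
g = -516/323 (g = 516*(-1/323) = -516/323 ≈ -1.5975)
v(R) = -3952 - 8*R (v(R) = 8*(-494 - R) = -3952 - 8*R)
(I(530) + v(g))/(4909938 - 3585703) = ((-13 + 530)² + (-3952 - 8*(-516/323)))/(4909938 - 3585703) = (517² + (-3952 + 4128/323))/1324235 = (267289 - 1272368/323)*(1/1324235) = (85061979/323)*(1/1324235) = 85061979/427727905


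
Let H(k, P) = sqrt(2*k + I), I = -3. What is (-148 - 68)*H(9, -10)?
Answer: -216*sqrt(15) ≈ -836.56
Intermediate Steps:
H(k, P) = sqrt(-3 + 2*k) (H(k, P) = sqrt(2*k - 3) = sqrt(-3 + 2*k))
(-148 - 68)*H(9, -10) = (-148 - 68)*sqrt(-3 + 2*9) = -216*sqrt(-3 + 18) = -216*sqrt(15)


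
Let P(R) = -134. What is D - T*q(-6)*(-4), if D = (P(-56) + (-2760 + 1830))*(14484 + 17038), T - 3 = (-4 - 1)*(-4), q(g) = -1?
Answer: -33539500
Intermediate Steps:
T = 23 (T = 3 + (-4 - 1)*(-4) = 3 - 5*(-4) = 3 + 20 = 23)
D = -33539408 (D = (-134 + (-2760 + 1830))*(14484 + 17038) = (-134 - 930)*31522 = -1064*31522 = -33539408)
D - T*q(-6)*(-4) = -33539408 - 23*(-1)*(-4) = -33539408 - (-23)*(-4) = -33539408 - 1*92 = -33539408 - 92 = -33539500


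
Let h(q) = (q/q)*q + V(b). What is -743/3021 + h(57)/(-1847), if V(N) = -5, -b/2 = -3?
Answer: -1529413/5579787 ≈ -0.27410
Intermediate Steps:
b = 6 (b = -2*(-3) = 6)
h(q) = -5 + q (h(q) = (q/q)*q - 5 = 1*q - 5 = q - 5 = -5 + q)
-743/3021 + h(57)/(-1847) = -743/3021 + (-5 + 57)/(-1847) = -743*1/3021 + 52*(-1/1847) = -743/3021 - 52/1847 = -1529413/5579787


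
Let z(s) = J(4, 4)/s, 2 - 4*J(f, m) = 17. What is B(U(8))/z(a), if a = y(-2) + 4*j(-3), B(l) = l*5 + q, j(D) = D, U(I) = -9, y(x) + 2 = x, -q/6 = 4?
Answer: -1472/5 ≈ -294.40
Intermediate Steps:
q = -24 (q = -6*4 = -24)
J(f, m) = -15/4 (J(f, m) = ½ - ¼*17 = ½ - 17/4 = -15/4)
y(x) = -2 + x
B(l) = -24 + 5*l (B(l) = l*5 - 24 = 5*l - 24 = -24 + 5*l)
a = -16 (a = (-2 - 2) + 4*(-3) = -4 - 12 = -16)
z(s) = -15/(4*s)
B(U(8))/z(a) = (-24 + 5*(-9))/((-15/4/(-16))) = (-24 - 45)/((-15/4*(-1/16))) = -69/15/64 = -69*64/15 = -1472/5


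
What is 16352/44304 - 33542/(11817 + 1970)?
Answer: -78787484/38176203 ≈ -2.0638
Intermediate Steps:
16352/44304 - 33542/(11817 + 1970) = 16352*(1/44304) - 33542/13787 = 1022/2769 - 33542*1/13787 = 1022/2769 - 33542/13787 = -78787484/38176203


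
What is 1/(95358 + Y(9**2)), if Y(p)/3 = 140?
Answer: 1/95778 ≈ 1.0441e-5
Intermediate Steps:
Y(p) = 420 (Y(p) = 3*140 = 420)
1/(95358 + Y(9**2)) = 1/(95358 + 420) = 1/95778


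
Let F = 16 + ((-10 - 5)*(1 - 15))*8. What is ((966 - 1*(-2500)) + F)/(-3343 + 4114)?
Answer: 5162/771 ≈ 6.6952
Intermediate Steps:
F = 1696 (F = 16 - 15*(-14)*8 = 16 + 210*8 = 16 + 1680 = 1696)
((966 - 1*(-2500)) + F)/(-3343 + 4114) = ((966 - 1*(-2500)) + 1696)/(-3343 + 4114) = ((966 + 2500) + 1696)/771 = (3466 + 1696)*(1/771) = 5162*(1/771) = 5162/771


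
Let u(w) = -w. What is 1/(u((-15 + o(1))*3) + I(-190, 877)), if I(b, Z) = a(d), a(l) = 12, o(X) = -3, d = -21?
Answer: 1/66 ≈ 0.015152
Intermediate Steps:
I(b, Z) = 12
1/(u((-15 + o(1))*3) + I(-190, 877)) = 1/(-(-15 - 3)*3 + 12) = 1/(-(-18)*3 + 12) = 1/(-1*(-54) + 12) = 1/(54 + 12) = 1/66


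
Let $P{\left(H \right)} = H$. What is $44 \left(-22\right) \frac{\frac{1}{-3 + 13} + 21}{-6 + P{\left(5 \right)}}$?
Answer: $\frac{102124}{5} \approx 20425.0$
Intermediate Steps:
$44 \left(-22\right) \frac{\frac{1}{-3 + 13} + 21}{-6 + P{\left(5 \right)}} = 44 \left(-22\right) \frac{\frac{1}{-3 + 13} + 21}{-6 + 5} = - 968 \frac{\frac{1}{10} + 21}{-1} = - 968 \left(\frac{1}{10} + 21\right) \left(-1\right) = - 968 \cdot \frac{211}{10} \left(-1\right) = \left(-968\right) \left(- \frac{211}{10}\right) = \frac{102124}{5}$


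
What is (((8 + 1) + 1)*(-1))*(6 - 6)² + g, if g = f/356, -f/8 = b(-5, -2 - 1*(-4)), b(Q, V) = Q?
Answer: 10/89 ≈ 0.11236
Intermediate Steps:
f = 40 (f = -8*(-5) = 40)
g = 10/89 (g = 40/356 = 40*(1/356) = 10/89 ≈ 0.11236)
(((8 + 1) + 1)*(-1))*(6 - 6)² + g = (((8 + 1) + 1)*(-1))*(6 - 6)² + 10/89 = ((9 + 1)*(-1))*0² + 10/89 = (10*(-1))*0 + 10/89 = -10*0 + 10/89 = 0 + 10/89 = 10/89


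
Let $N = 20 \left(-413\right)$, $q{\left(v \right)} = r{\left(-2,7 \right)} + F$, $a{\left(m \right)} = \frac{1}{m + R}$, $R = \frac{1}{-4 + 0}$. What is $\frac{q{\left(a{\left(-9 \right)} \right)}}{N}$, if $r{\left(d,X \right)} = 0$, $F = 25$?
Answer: $- \frac{5}{1652} \approx -0.0030266$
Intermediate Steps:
$R = - \frac{1}{4}$ ($R = \frac{1}{-4} = - \frac{1}{4} \approx -0.25$)
$a{\left(m \right)} = \frac{1}{- \frac{1}{4} + m}$ ($a{\left(m \right)} = \frac{1}{m - \frac{1}{4}} = \frac{1}{- \frac{1}{4} + m}$)
$q{\left(v \right)} = 25$ ($q{\left(v \right)} = 0 + 25 = 25$)
$N = -8260$
$\frac{q{\left(a{\left(-9 \right)} \right)}}{N} = \frac{25}{-8260} = 25 \left(- \frac{1}{8260}\right) = - \frac{5}{1652}$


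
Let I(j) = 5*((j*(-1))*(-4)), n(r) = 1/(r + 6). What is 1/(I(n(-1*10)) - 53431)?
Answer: -1/53436 ≈ -1.8714e-5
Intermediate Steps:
n(r) = 1/(6 + r)
I(j) = 20*j (I(j) = 5*(-j*(-4)) = 5*(4*j) = 20*j)
1/(I(n(-1*10)) - 53431) = 1/(20/(6 - 1*10) - 53431) = 1/(20/(6 - 10) - 53431) = 1/(20/(-4) - 53431) = 1/(20*(-1/4) - 53431) = 1/(-5 - 53431) = 1/(-53436) = -1/53436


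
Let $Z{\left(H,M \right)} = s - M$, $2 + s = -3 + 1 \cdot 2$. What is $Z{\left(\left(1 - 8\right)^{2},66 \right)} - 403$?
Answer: $-472$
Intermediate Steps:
$s = -3$ ($s = -2 + \left(-3 + 1 \cdot 2\right) = -2 + \left(-3 + 2\right) = -2 - 1 = -3$)
$Z{\left(H,M \right)} = -3 - M$
$Z{\left(\left(1 - 8\right)^{2},66 \right)} - 403 = \left(-3 - 66\right) - 403 = -69 - 403 = -472$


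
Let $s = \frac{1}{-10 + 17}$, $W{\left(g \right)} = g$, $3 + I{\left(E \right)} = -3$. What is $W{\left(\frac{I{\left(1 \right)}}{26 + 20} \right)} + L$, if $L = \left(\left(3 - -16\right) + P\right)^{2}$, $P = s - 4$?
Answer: $\frac{258281}{1127} \approx 229.18$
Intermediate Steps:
$I{\left(E \right)} = -6$ ($I{\left(E \right)} = -3 - 3 = -6$)
$s = \frac{1}{7} \approx 0.14286$
$P = - \frac{27}{7}$ ($P = \frac{1}{7} - 4 = - \frac{27}{7} \approx -3.8571$)
$L = \frac{11236}{49}$ ($L = \left(\left(3 - -16\right) - \frac{27}{7}\right)^{2} = \left(\left(3 + 16\right) - \frac{27}{7}\right)^{2} = \left(19 - \frac{27}{7}\right)^{2} = \left(\frac{106}{7}\right)^{2} = \frac{11236}{49} \approx 229.31$)
$W{\left(\frac{I{\left(1 \right)}}{26 + 20} \right)} + L = - \frac{6}{26 + 20} + \frac{11236}{49} = - \frac{6}{46} + \frac{11236}{49} = \left(-6\right) \frac{1}{46} + \frac{11236}{49} = - \frac{3}{23} + \frac{11236}{49} = \frac{258281}{1127}$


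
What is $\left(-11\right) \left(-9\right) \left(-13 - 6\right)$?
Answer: $-1881$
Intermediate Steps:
$\left(-11\right) \left(-9\right) \left(-13 - 6\right) = 99 \left(-13 - 6\right) = 99 \left(-19\right) = -1881$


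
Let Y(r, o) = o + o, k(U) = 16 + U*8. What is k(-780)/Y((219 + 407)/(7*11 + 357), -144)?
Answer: 389/18 ≈ 21.611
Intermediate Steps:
k(U) = 16 + 8*U
Y(r, o) = 2*o
k(-780)/Y((219 + 407)/(7*11 + 357), -144) = (16 + 8*(-780))/((2*(-144))) = (16 - 6240)/(-288) = -6224*(-1/288) = 389/18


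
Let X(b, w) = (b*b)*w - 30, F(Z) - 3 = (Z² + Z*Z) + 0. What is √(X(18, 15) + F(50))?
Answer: √9833 ≈ 99.161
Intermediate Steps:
F(Z) = 3 + 2*Z² (F(Z) = 3 + ((Z² + Z*Z) + 0) = 3 + ((Z² + Z²) + 0) = 3 + (2*Z² + 0) = 3 + 2*Z²)
X(b, w) = -30 + w*b² (X(b, w) = b²*w - 30 = w*b² - 30 = -30 + w*b²)
√(X(18, 15) + F(50)) = √((-30 + 15*18²) + (3 + 2*50²)) = √((-30 + 15*324) + (3 + 2*2500)) = √((-30 + 4860) + (3 + 5000)) = √(4830 + 5003) = √9833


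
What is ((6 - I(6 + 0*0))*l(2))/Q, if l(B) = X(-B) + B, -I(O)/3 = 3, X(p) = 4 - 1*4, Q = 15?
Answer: 2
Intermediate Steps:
X(p) = 0 (X(p) = 4 - 4 = 0)
I(O) = -9 (I(O) = -3*3 = -9)
l(B) = B (l(B) = 0 + B = B)
((6 - I(6 + 0*0))*l(2))/Q = ((6 - 1*(-9))*2)/15 = ((6 + 9)*2)*(1/15) = (15*2)*(1/15) = 30*(1/15) = 2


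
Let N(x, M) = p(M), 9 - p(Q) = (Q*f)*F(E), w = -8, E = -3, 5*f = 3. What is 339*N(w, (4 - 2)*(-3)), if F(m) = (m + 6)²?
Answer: 70173/5 ≈ 14035.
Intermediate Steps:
f = ⅗ (f = (⅕)*3 = ⅗ ≈ 0.60000)
F(m) = (6 + m)²
p(Q) = 9 - 27*Q/5 (p(Q) = 9 - Q*(⅗)*(6 - 3)² = 9 - 3*Q/5*3² = 9 - 3*Q/5*9 = 9 - 27*Q/5)
N(x, M) = 9 - 27*M/5
339*N(w, (4 - 2)*(-3)) = 339*(9 - 27*(4 - 2)*(-3)/5) = 339*(9 - 54*(-3)/5) = 339*(9 - 27/5*(-6)) = 339*(9 + 162/5) = 339*(207/5) = 70173/5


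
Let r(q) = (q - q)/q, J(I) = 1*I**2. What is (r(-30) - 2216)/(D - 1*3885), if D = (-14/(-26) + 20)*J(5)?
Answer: 14404/21915 ≈ 0.65727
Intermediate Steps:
J(I) = I**2
r(q) = 0 (r(q) = 0/q = 0)
D = 6675/13 (D = (-14/(-26) + 20)*5**2 = (-14*(-1/26) + 20)*25 = (7/13 + 20)*25 = (267/13)*25 = 6675/13 ≈ 513.46)
(r(-30) - 2216)/(D - 1*3885) = (0 - 2216)/(6675/13 - 1*3885) = -2216/(6675/13 - 3885) = -2216/(-43830/13) = -2216*(-13/43830) = 14404/21915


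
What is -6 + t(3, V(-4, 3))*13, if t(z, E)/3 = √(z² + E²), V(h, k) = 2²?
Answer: 189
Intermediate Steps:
V(h, k) = 4
t(z, E) = 3*√(E² + z²) (t(z, E) = 3*√(z² + E²) = 3*√(E² + z²))
-6 + t(3, V(-4, 3))*13 = -6 + (3*√(4² + 3²))*13 = -6 + (3*√(16 + 9))*13 = -6 + (3*√25)*13 = -6 + (3*5)*13 = -6 + 15*13 = -6 + 195 = 189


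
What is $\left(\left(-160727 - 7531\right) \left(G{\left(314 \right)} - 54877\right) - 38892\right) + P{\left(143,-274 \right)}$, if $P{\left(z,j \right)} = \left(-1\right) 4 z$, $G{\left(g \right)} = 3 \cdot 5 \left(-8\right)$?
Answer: $9253645762$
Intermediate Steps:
$G{\left(g \right)} = -120$ ($G{\left(g \right)} = 15 \left(-8\right) = -120$)
$P{\left(z,j \right)} = - 4 z$
$\left(\left(-160727 - 7531\right) \left(G{\left(314 \right)} - 54877\right) - 38892\right) + P{\left(143,-274 \right)} = \left(\left(-160727 - 7531\right) \left(-120 - 54877\right) - 38892\right) - 572 = \left(\left(-168258\right) \left(-54997\right) - 38892\right) - 572 = \left(9253685226 - 38892\right) - 572 = 9253646334 - 572 = 9253645762$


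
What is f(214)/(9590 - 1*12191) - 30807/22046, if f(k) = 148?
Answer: -83391815/57341646 ≈ -1.4543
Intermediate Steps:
f(214)/(9590 - 1*12191) - 30807/22046 = 148/(9590 - 1*12191) - 30807/22046 = 148/(9590 - 12191) - 30807*1/22046 = 148/(-2601) - 30807/22046 = 148*(-1/2601) - 30807/22046 = -148/2601 - 30807/22046 = -83391815/57341646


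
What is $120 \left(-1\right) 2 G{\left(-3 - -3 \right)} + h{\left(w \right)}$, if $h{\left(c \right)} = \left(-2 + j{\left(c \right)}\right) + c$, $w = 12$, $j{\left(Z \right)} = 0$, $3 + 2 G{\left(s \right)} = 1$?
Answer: $250$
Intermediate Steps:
$G{\left(s \right)} = -1$ ($G{\left(s \right)} = - \frac{3}{2} + \frac{1}{2} \cdot 1 = - \frac{3}{2} + \frac{1}{2} = -1$)
$h{\left(c \right)} = -2 + c$ ($h{\left(c \right)} = \left(-2 + 0\right) + c = -2 + c$)
$120 \left(-1\right) 2 G{\left(-3 - -3 \right)} + h{\left(w \right)} = 120 \left(-1\right) 2 \left(-1\right) + \left(-2 + 12\right) = 120 \left(\left(-2\right) \left(-1\right)\right) + 10 = 120 \cdot 2 + 10 = 240 + 10 = 250$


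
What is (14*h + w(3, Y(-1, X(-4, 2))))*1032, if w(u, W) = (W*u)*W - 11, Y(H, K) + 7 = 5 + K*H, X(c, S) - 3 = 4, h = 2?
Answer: 268320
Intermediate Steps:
X(c, S) = 7 (X(c, S) = 3 + 4 = 7)
Y(H, K) = -2 + H*K (Y(H, K) = -7 + (5 + K*H) = -7 + (5 + H*K) = -2 + H*K)
w(u, W) = -11 + u*W**2 (w(u, W) = u*W**2 - 11 = -11 + u*W**2)
(14*h + w(3, Y(-1, X(-4, 2))))*1032 = (14*2 + (-11 + 3*(-2 - 1*7)**2))*1032 = (28 + (-11 + 3*(-2 - 7)**2))*1032 = (28 + (-11 + 3*(-9)**2))*1032 = (28 + (-11 + 3*81))*1032 = (28 + (-11 + 243))*1032 = (28 + 232)*1032 = 260*1032 = 268320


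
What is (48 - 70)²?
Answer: 484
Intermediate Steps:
(48 - 70)² = (-22)² = 484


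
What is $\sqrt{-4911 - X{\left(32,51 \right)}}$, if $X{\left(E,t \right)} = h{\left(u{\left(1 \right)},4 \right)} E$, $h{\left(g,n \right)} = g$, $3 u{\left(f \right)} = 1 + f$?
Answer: $\frac{i \sqrt{44391}}{3} \approx 70.231 i$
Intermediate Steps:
$u{\left(f \right)} = \frac{1}{3} + \frac{f}{3}$ ($u{\left(f \right)} = \frac{1 + f}{3} = \frac{1}{3} + \frac{f}{3}$)
$X{\left(E,t \right)} = \frac{2 E}{3}$ ($X{\left(E,t \right)} = \left(\frac{1}{3} + \frac{1}{3} \cdot 1\right) E = \left(\frac{1}{3} + \frac{1}{3}\right) E = \frac{2 E}{3}$)
$\sqrt{-4911 - X{\left(32,51 \right)}} = \sqrt{-4911 - \frac{2}{3} \cdot 32} = \sqrt{-4911 - \frac{64}{3}} = \sqrt{- \frac{14797}{3}} = \frac{i \sqrt{44391}}{3}$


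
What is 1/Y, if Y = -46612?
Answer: -1/46612 ≈ -2.1454e-5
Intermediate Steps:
1/Y = 1/(-46612) = -1/46612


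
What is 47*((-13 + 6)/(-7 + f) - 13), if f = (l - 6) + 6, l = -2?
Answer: -5170/9 ≈ -574.44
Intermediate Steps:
f = -2 (f = (-2 - 6) + 6 = -8 + 6 = -2)
47*((-13 + 6)/(-7 + f) - 13) = 47*((-13 + 6)/(-7 - 2) - 13) = 47*(-7/(-9) - 13) = 47*(-7*(-⅑) - 13) = 47*(7/9 - 13) = 47*(-110/9) = -5170/9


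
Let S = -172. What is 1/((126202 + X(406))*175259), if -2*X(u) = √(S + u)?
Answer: 252404/5582680818303169 + 3*√26/5582680818303169 ≈ 4.5215e-11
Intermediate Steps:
X(u) = -√(-172 + u)/2
1/((126202 + X(406))*175259) = 1/((126202 - √(-172 + 406)/2)*175259) = (1/175259)/(126202 - 3*√26/2) = 1/(175259*(126202 - 3*√26/2))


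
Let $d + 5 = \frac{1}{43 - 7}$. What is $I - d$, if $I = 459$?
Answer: $\frac{16703}{36} \approx 463.97$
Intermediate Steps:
$d = - \frac{179}{36}$ ($d = -5 + \frac{1}{43 - 7} = -5 + \frac{1}{36} = - \frac{179}{36} \approx -4.9722$)
$I - d = 459 - - \frac{179}{36} = 459 + \frac{179}{36} = \frac{16703}{36}$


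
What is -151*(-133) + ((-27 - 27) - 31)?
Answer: 19998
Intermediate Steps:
-151*(-133) + ((-27 - 27) - 31) = 20083 + (-54 - 31) = 20083 - 85 = 19998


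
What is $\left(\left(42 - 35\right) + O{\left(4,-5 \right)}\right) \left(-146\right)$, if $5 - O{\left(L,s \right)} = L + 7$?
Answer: $-146$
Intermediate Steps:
$O{\left(L,s \right)} = -2 - L$ ($O{\left(L,s \right)} = 5 - \left(L + 7\right) = 5 - \left(7 + L\right) = -2 - L$)
$\left(\left(42 - 35\right) + O{\left(4,-5 \right)}\right) \left(-146\right) = \left(\left(42 - 35\right) - 6\right) \left(-146\right) = \left(7 - 6\right) \left(-146\right) = 1 \left(-146\right) = -146$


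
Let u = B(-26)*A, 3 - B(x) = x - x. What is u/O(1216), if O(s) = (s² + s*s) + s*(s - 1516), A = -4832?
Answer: -453/81016 ≈ -0.0055915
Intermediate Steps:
B(x) = 3 (B(x) = 3 - (x - x) = 3 - 1*0 = 3 + 0 = 3)
O(s) = 2*s² + s*(-1516 + s) (O(s) = (s² + s²) + s*(-1516 + s) = 2*s² + s*(-1516 + s))
u = -14496 (u = 3*(-4832) = -14496)
u/O(1216) = -14496*1/(1216*(-1516 + 3*1216)) = -14496*1/(1216*(-1516 + 3648)) = -14496/(1216*2132) = -14496/2592512 = -14496*1/2592512 = -453/81016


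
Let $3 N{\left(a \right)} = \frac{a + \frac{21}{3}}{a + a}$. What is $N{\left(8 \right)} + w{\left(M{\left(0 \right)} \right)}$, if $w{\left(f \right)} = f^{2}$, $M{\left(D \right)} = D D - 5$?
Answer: $\frac{405}{16} \approx 25.313$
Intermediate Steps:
$N{\left(a \right)} = \frac{7 + a}{6 a}$ ($N{\left(a \right)} = \frac{\left(a + \frac{21}{3}\right) \frac{1}{a + a}}{3} = \frac{\left(a + 21 \cdot \frac{1}{3}\right) \frac{1}{2 a}}{3} = \frac{\left(a + 7\right) \frac{1}{2 a}}{3} = \frac{\left(7 + a\right) \frac{1}{2 a}}{3} = \frac{\frac{1}{2} \frac{1}{a} \left(7 + a\right)}{3} = \frac{7 + a}{6 a}$)
$M{\left(D \right)} = -5 + D^{2}$ ($M{\left(D \right)} = D^{2} - 5 = -5 + D^{2}$)
$N{\left(8 \right)} + w{\left(M{\left(0 \right)} \right)} = \frac{7 + 8}{6 \cdot 8} + \left(-5 + 0^{2}\right)^{2} = \frac{1}{6} \cdot \frac{1}{8} \cdot 15 + \left(-5 + 0\right)^{2} = \frac{5}{16} + \left(-5\right)^{2} = \frac{5}{16} + 25 = \frac{405}{16}$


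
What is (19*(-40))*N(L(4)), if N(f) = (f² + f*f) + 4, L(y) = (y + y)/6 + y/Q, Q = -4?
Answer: -28880/9 ≈ -3208.9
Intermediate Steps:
L(y) = y/12 (L(y) = (y + y)/6 + y/(-4) = (2*y)*(⅙) + y*(-¼) = y/3 - y/4 = y/12)
N(f) = 4 + 2*f² (N(f) = (f² + f²) + 4 = 2*f² + 4 = 4 + 2*f²)
(19*(-40))*N(L(4)) = (19*(-40))*(4 + 2*((1/12)*4)²) = -760*(4 + 2*(⅓)²) = -760*(4 + 2*(⅑)) = -760*(4 + 2/9) = -760*38/9 = -28880/9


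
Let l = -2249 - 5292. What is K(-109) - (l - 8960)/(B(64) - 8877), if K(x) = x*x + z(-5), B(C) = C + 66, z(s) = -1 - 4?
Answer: 103862871/8747 ≈ 11874.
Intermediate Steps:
l = -7541
z(s) = -5
B(C) = 66 + C
K(x) = -5 + x**2 (K(x) = x*x - 5 = x**2 - 5 = -5 + x**2)
K(-109) - (l - 8960)/(B(64) - 8877) = (-5 + (-109)**2) - (-7541 - 8960)/((66 + 64) - 8877) = (-5 + 11881) - (-16501)/(130 - 8877) = 11876 - (-16501)/(-8747) = 11876 - (-16501)*(-1)/8747 = 11876 - 1*16501/8747 = 11876 - 16501/8747 = 103862871/8747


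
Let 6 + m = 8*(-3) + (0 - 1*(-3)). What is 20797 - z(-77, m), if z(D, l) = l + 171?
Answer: 20653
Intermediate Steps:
m = -27 (m = -6 + (8*(-3) + (0 - 1*(-3))) = -6 + (-24 + (0 + 3)) = -6 + (-24 + 3) = -6 - 21 = -27)
z(D, l) = 171 + l
20797 - z(-77, m) = 20797 - (171 - 27) = 20797 - 1*144 = 20797 - 144 = 20653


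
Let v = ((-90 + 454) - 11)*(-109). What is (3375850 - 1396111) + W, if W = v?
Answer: 1941262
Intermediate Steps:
v = -38477 (v = (364 - 11)*(-109) = 353*(-109) = -38477)
W = -38477
(3375850 - 1396111) + W = (3375850 - 1396111) - 38477 = 1979739 - 38477 = 1941262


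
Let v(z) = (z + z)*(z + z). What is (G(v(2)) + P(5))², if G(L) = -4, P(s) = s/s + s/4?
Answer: 49/16 ≈ 3.0625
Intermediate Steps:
v(z) = 4*z² (v(z) = (2*z)*(2*z) = 4*z²)
P(s) = 1 + s/4 (P(s) = 1 + s*(¼) = 1 + s/4)
(G(v(2)) + P(5))² = (-4 + (1 + (¼)*5))² = (-4 + (1 + 5/4))² = (-4 + 9/4)² = (-7/4)² = 49/16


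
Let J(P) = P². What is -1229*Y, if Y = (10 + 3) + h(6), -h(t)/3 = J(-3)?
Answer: 17206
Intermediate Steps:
h(t) = -27 (h(t) = -3*(-3)² = -3*9 = -27)
Y = -14 (Y = (10 + 3) - 27 = 13 - 27 = -14)
-1229*Y = -1229*(-14) = 17206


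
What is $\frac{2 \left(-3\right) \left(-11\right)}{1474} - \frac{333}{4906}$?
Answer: $- \frac{7593}{328702} \approx -0.0231$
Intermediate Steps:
$\frac{2 \left(-3\right) \left(-11\right)}{1474} - \frac{333}{4906} = \left(-6\right) \left(-11\right) \frac{1}{1474} - \frac{333}{4906} = 66 \cdot \frac{1}{1474} - \frac{333}{4906} = \frac{3}{67} - \frac{333}{4906} = - \frac{7593}{328702}$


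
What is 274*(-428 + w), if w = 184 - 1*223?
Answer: -127958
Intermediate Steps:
w = -39 (w = 184 - 223 = -39)
274*(-428 + w) = 274*(-428 - 39) = 274*(-467) = -127958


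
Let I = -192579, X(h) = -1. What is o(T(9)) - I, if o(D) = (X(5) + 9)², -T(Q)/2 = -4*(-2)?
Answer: 192643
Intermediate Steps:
T(Q) = -16 (T(Q) = -(-8)*(-2) = -2*8 = -16)
o(D) = 64 (o(D) = (-1 + 9)² = 8² = 64)
o(T(9)) - I = 64 - 1*(-192579) = 64 + 192579 = 192643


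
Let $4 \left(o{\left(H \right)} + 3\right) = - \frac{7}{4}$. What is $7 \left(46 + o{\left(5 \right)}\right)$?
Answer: $\frac{4767}{16} \approx 297.94$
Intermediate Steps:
$o{\left(H \right)} = - \frac{55}{16}$ ($o{\left(H \right)} = -3 + \frac{\left(-7\right) \frac{1}{4}}{4} = -3 + \frac{1}{4} \left(- \frac{7}{4}\right) = -3 - \frac{7}{16} = - \frac{55}{16}$)
$7 \left(46 + o{\left(5 \right)}\right) = 7 \left(46 - \frac{55}{16}\right) = 7 \cdot \frac{681}{16} = \frac{4767}{16}$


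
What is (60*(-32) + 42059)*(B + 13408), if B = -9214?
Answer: 168342966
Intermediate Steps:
(60*(-32) + 42059)*(B + 13408) = (60*(-32) + 42059)*(-9214 + 13408) = (-1920 + 42059)*4194 = 40139*4194 = 168342966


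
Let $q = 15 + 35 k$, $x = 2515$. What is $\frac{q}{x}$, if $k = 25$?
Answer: $\frac{178}{503} \approx 0.35388$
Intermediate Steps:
$q = 890$ ($q = 15 + 35 \cdot 25 = 15 + 875 = 890$)
$\frac{q}{x} = \frac{890}{2515} = 890 \cdot \frac{1}{2515} = \frac{178}{503}$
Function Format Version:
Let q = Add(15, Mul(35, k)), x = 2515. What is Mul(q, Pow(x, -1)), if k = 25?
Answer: Rational(178, 503) ≈ 0.35388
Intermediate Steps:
q = 890 (q = Add(15, Mul(35, 25)) = Add(15, 875) = 890)
Mul(q, Pow(x, -1)) = Mul(890, Pow(2515, -1)) = Mul(890, Rational(1, 2515)) = Rational(178, 503)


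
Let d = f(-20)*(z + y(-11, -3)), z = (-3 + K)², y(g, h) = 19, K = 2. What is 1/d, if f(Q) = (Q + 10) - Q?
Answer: 1/200 ≈ 0.0050000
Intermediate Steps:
f(Q) = 10 (f(Q) = (10 + Q) - Q = 10)
z = 1 (z = (-3 + 2)² = (-1)² = 1)
d = 200 (d = 10*(1 + 19) = 10*20 = 200)
1/d = 1/200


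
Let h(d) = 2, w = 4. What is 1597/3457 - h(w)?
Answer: -5317/3457 ≈ -1.5380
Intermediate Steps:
1597/3457 - h(w) = 1597/3457 - 1*2 = 1597*(1/3457) - 2 = 1597/3457 - 2 = -5317/3457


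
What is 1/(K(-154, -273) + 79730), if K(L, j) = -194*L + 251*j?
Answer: 1/41083 ≈ 2.4341e-5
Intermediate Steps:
1/(K(-154, -273) + 79730) = 1/((-194*(-154) + 251*(-273)) + 79730) = 1/((29876 - 68523) + 79730) = 1/(-38647 + 79730) = 1/41083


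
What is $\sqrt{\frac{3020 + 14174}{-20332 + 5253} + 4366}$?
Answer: $\frac{6 \sqrt{27568483330}}{15079} \approx 66.067$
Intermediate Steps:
$\sqrt{\frac{3020 + 14174}{-20332 + 5253} + 4366} = \sqrt{\frac{17194}{-15079} + 4366} = \sqrt{17194 \left(- \frac{1}{15079}\right) + 4366} = \sqrt{- \frac{17194}{15079} + 4366} = \sqrt{\frac{65817720}{15079}} = \frac{6 \sqrt{27568483330}}{15079}$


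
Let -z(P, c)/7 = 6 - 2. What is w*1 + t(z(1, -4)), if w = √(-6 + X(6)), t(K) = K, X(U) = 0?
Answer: -28 + I*√6 ≈ -28.0 + 2.4495*I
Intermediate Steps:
z(P, c) = -28 (z(P, c) = -7*(6 - 2) = -7*4 = -28)
w = I*√6 (w = √(-6 + 0) = √(-6) = I*√6 ≈ 2.4495*I)
w*1 + t(z(1, -4)) = (I*√6)*1 - 28 = I*√6 - 28 = -28 + I*√6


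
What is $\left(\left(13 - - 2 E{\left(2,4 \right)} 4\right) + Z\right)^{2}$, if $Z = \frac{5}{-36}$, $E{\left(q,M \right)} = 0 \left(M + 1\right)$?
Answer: $\frac{214369}{1296} \approx 165.41$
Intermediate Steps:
$E{\left(q,M \right)} = 0$ ($E{\left(q,M \right)} = 0 \left(1 + M\right) = 0$)
$Z = - \frac{5}{36}$ ($Z = 5 \left(- \frac{1}{36}\right) = - \frac{5}{36} \approx -0.13889$)
$\left(\left(13 - - 2 E{\left(2,4 \right)} 4\right) + Z\right)^{2} = \left(\left(13 - \left(-2\right) 0 \cdot 4\right) - \frac{5}{36}\right)^{2} = \left(\left(13 - 0 \cdot 4\right) - \frac{5}{36}\right)^{2} = \left(\left(13 - 0\right) - \frac{5}{36}\right)^{2} = \left(\left(13 + 0\right) - \frac{5}{36}\right)^{2} = \left(13 - \frac{5}{36}\right)^{2} = \left(\frac{463}{36}\right)^{2} = \frac{214369}{1296}$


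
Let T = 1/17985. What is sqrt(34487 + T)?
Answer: 2*sqrt(2788793199390)/17985 ≈ 185.71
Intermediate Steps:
T = 1/17985 ≈ 5.5602e-5
sqrt(34487 + T) = sqrt(34487 + 1/17985) = sqrt(620248696/17985) = 2*sqrt(2788793199390)/17985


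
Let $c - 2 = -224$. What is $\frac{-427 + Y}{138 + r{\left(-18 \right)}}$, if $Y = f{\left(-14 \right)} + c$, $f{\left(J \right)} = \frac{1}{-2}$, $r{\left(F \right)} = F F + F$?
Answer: $- \frac{433}{296} \approx -1.4628$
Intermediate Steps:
$r{\left(F \right)} = F + F^{2}$ ($r{\left(F \right)} = F^{2} + F = F + F^{2}$)
$f{\left(J \right)} = - \frac{1}{2}$
$c = -222$ ($c = 2 - 224 = -222$)
$Y = - \frac{445}{2}$ ($Y = - \frac{1}{2} - 222 = - \frac{445}{2} \approx -222.5$)
$\frac{-427 + Y}{138 + r{\left(-18 \right)}} = \frac{-427 - \frac{445}{2}}{138 - 18 \left(1 - 18\right)} = - \frac{1299}{2 \left(138 - -306\right)} = - \frac{1299}{2 \left(138 + 306\right)} = - \frac{1299}{2 \cdot 444} = \left(- \frac{1299}{2}\right) \frac{1}{444} = - \frac{433}{296}$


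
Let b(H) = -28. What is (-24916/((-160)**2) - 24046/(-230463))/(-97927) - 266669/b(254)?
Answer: 9629332350652367789/1011071049004800 ≈ 9523.9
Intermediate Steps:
(-24916/((-160)**2) - 24046/(-230463))/(-97927) - 266669/b(254) = (-24916/((-160)**2) - 24046/(-230463))/(-97927) - 266669/(-28) = (-24916/25600 - 24046*(-1/230463))*(-1/97927) - 266669*(-1/28) = (-24916*1/25600 + 24046/230463)*(-1/97927) + 266669/28 = (-6229/6400 + 24046/230463)*(-1/97927) + 266669/28 = -1281659627/1474963200*(-1/97927) + 266669/28 = 1281659627/144438721286400 + 266669/28 = 9629332350652367789/1011071049004800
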